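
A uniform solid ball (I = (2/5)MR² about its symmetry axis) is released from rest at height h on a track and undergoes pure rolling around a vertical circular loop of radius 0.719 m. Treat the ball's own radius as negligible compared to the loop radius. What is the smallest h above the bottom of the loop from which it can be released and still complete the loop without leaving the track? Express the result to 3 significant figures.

h_min ≈ 1.94 m

With I = (2/5)MR², the ratio k = I/(MR²) is 0.4.
At the top, contact is just lost when gravity alone supplies the centripetal force: Mg = Mv_top²/r, i.e. v_top² = gr.
With ω = v/R, the kinetic energy at speed v is ½(1+k)Mv² = (7/10)Mv².
Energy conservation from release (height h) to the top (height 2r): Mgh = Mg(2r) + (7/10)M·gr.
Thus h_min = 2r + (1+k)r/2 = r(2 + 1.4/2) = 0.719 × 2.7 ≈ 1.94 m.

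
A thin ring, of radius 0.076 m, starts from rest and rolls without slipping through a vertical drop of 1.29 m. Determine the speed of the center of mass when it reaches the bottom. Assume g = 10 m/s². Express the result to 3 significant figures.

v ≈ 3.59 m/s

For this body I = MR², i.e. k = I/(MR²) = 1.
Rolling without slipping gives ω = v/R, so the total kinetic energy is ½Mv² + ½Iω² = ½(1+k)Mv² = Mv².
Energy conservation: Mgh = Mv², so v = √(2gh/(1+k)) = √(2 × 10 × 1.29 / 2) ≈ 3.59 m/s.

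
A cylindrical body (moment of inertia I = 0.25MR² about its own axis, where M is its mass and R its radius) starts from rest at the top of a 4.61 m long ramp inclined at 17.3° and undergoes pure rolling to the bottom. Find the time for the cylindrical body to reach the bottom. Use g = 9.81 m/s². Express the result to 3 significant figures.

For this body I = 0.25MR², i.e. k = I/(MR²) = 0.25.
Newton's second law down the slope: Mg sinθ − f = Ma. The torque equation fR = Iα (with α = a/R) gives f = kMa.
Hence a = g sinθ/(1+k) = 9.81×sin17.3°/1.25 = 2.334 m/s².
Starting from rest, L = ½at², so t = √(2L/a) = √(2×4.61/2.334) ≈ 1.99 s.

t ≈ 1.99 s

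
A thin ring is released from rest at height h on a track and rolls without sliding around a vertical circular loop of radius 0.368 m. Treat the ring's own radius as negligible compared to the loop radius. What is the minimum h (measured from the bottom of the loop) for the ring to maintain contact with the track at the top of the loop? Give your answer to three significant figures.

The moment of inertia is MR², giving k ≡ I/(MR²) = 1.
At the top, contact is just lost when gravity alone supplies the centripetal force: Mg = Mv_top²/r, i.e. v_top² = gr.
With ω = v/R, the kinetic energy at speed v is ½(1+k)Mv² = Mv².
Energy conservation from release (height h) to the top (height 2r): Mgh = Mg(2r) + M·gr.
Thus h_min = 2r + (1+k)r/2 = r(2 + 2/2) = 0.368 × 3 ≈ 1.10 m.

h_min ≈ 1.10 m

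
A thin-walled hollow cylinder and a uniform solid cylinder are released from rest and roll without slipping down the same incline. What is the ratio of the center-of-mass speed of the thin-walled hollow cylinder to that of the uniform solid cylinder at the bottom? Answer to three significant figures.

v_ratio ≈ 0.866

Each satisfies Mgh = ½(1+k)Mv² with k = I/(MR²), so v ∝ 1/√(1+k).
For the thin-walled hollow cylinder k = 1; for the uniform solid cylinder k = 0.5.
v₁/v₂ = √((1+k₂)/(1+k₁)) = √(1.5/2) ≈ 0.866.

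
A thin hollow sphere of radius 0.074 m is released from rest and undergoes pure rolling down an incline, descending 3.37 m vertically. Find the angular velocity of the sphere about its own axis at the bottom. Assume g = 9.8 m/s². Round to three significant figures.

ω ≈ 85.1 rad/s

For this body I = (2/3)MR², i.e. k = I/(MR²) = 2/3.
The rolling condition ω = v/R makes the rotational term ½I(v/R)² = ½kMv², so KE_total = ½(1+k)Mv² = (5/6)Mv².
Energy conservation Mgh = ½(1+k)Mv² gives v = √(2gh/(1+k)) = √(2 × 9.8 × 3.37 / 1.667) = 6.295 m/s.
Then ω = v/R = 6.295 / 0.074 ≈ 85.1 rad/s.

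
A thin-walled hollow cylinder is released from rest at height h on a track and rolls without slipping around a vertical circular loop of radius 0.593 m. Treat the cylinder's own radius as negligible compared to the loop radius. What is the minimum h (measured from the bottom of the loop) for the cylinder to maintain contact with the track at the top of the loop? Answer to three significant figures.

h_min ≈ 1.78 m

For this body I = MR², i.e. k = I/(MR²) = 1.
At the top, contact is just lost when gravity alone supplies the centripetal force: Mg = Mv_top²/r, i.e. v_top² = gr.
With ω = v/R, the kinetic energy at speed v is ½(1+k)Mv² = Mv².
Energy conservation from release (height h) to the top (height 2r): Mgh = Mg(2r) + M·gr.
Thus h_min = 2r + (1+k)r/2 = r(2 + 2/2) = 0.593 × 3 ≈ 1.78 m.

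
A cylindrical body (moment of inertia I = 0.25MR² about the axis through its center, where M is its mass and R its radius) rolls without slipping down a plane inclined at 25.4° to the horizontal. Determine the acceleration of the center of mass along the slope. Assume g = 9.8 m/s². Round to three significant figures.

a ≈ 3.36 m/s²

For this body I = 0.25MR², i.e. k = I/(MR²) = 0.25.
Newton's second law down the slope: Mg sinθ − f = Ma. The torque equation fR = Iα (with α = a/R) gives f = kMa.
Eliminating f: Mg sinθ = (1+k)Ma, so a = g sinθ/(1+k) = 9.8 × sin25.4° / 1.25 ≈ 3.36 m/s².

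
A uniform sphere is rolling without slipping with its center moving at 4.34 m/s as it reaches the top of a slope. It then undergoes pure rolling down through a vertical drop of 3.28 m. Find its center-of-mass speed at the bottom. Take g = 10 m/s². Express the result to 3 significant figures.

With I = (2/5)MR², the ratio k = I/(MR²) is 0.4.
Since it rolls without slipping, ω = v/R and KE = ½Mv² + ½Iω² = ½(1+k)Mv² = (7/10)Mv².
Conserving energy between top and bottom: (7/10)Mv² = (7/10)Mv₀² + Mgh, hence v² = v₀² + 2gh/(1+k).
v = √(4.34² + 2×10×3.28/1.4) = √65.69 ≈ 8.11 m/s.

v ≈ 8.11 m/s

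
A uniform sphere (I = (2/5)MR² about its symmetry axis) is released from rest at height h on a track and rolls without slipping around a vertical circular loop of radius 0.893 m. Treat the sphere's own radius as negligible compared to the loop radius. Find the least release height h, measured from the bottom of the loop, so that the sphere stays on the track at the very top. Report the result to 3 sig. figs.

h_min ≈ 2.41 m

The moment of inertia is (2/5)MR², giving k ≡ I/(MR²) = 0.4.
At the top, contact is just lost when gravity alone supplies the centripetal force: Mg = Mv_top²/r, i.e. v_top² = gr.
With ω = v/R, the kinetic energy at speed v is ½(1+k)Mv² = (7/10)Mv².
Energy conservation from release (height h) to the top (height 2r): Mgh = Mg(2r) + (7/10)M·gr.
Thus h_min = 2r + (1+k)r/2 = r(2 + 1.4/2) = 0.893 × 2.7 ≈ 2.41 m.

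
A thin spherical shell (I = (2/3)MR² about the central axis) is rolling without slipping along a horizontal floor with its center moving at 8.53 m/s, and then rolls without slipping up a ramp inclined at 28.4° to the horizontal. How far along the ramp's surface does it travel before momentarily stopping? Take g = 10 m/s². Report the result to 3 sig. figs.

Here I = (2/3)MR², so the shape factor k = I/(MR²) = 2/3.
The rolling condition ω = v/R makes the rotational term ½I(v/R)² = ½kMv², so KE_total = ½(1+k)Mv² = (5/6)Mv².
Setting this equal to Mgh gives the vertical rise h = (1+k)v₀²/(2g) = 1.667×8.53²/(2×10) = 6.063 m.
The distance along the slope is d = h/sinθ = 6.063/sin28.4° ≈ 12.7 m.

d ≈ 12.7 m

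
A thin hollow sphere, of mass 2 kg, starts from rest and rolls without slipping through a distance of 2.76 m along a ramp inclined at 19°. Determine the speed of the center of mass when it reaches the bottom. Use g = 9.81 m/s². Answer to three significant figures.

v ≈ 3.25 m/s

For this body I = (2/3)MR², i.e. k = I/(MR²) = 2/3.
Rolling without slipping gives ω = v/R, so the total kinetic energy is ½Mv² + ½Iω² = ½(1+k)Mv² = (5/6)Mv².
The vertical drop is h = L sinθ = 2.76 × sin19° = 0.8986 m.
Setting Mgh = (5/6)Mv² gives v = √(2gh/(1+k)) = √(2·9.81·0.8986/1.667) ≈ 3.25 m/s.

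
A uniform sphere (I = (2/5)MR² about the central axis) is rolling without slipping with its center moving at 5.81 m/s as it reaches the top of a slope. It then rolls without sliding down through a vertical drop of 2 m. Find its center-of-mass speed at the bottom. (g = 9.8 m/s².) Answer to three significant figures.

The moment of inertia is (2/5)MR², giving k ≡ I/(MR²) = 0.4.
Pure rolling means v = ωR; then KE = ½Mv² + ½I(v/R)² = ½(1+k)Mv² = (7/10)Mv².
Conserving energy between top and bottom: (7/10)Mv² = (7/10)Mv₀² + Mgh, hence v² = v₀² + 2gh/(1+k).
v = √(5.81² + 2×9.8×2/1.4) = √61.76 ≈ 7.86 m/s.

v ≈ 7.86 m/s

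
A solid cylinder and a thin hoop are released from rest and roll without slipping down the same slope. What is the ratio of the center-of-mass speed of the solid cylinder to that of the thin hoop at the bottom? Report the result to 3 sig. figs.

Each satisfies Mgh = ½(1+k)Mv² with k = I/(MR²), so v ∝ 1/√(1+k).
For the solid cylinder k = 0.5; for the thin hoop k = 1.
v₁/v₂ = √((1+k₂)/(1+k₁)) = √(2/1.5) ≈ 1.15.

v_ratio ≈ 1.15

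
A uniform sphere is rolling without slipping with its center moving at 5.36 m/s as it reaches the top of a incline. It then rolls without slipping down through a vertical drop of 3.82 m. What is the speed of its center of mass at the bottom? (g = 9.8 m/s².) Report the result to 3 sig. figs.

v ≈ 9.07 m/s

Here I = (2/5)MR², so the shape factor k = I/(MR²) = 0.4.
Since it rolls without slipping, ω = v/R and KE = ½Mv² + ½Iω² = ½(1+k)Mv² = (7/10)Mv².
Energy conservation: (7/10)Mv₀² + Mgh = (7/10)Mv², so v² = v₀² + 2gh/(1+k).
v = √(5.36² + 2×9.8×3.82/1.4) = √82.21 ≈ 9.07 m/s.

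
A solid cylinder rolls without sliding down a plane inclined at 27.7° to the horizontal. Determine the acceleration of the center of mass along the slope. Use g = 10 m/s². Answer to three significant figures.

Here I = (1/2)MR², so the shape factor k = I/(MR²) = 0.5.
Along the incline Mg sinθ − f = Ma, and torque about the center fR = Iα = kMR²(a/R) gives f = kMa.
Eliminating f: Mg sinθ = (1+k)Ma, so a = g sinθ/(1+k) = 10 × sin27.7° / 1.5 ≈ 3.10 m/s².

a ≈ 3.10 m/s²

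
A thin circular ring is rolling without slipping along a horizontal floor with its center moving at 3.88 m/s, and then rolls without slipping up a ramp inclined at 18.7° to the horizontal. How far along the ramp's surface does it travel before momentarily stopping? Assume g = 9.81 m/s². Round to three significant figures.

For this body I = MR², i.e. k = I/(MR²) = 1.
Pure rolling means v = ωR; then KE = ½Mv² + ½I(v/R)² = ½(1+k)Mv² = Mv².
Setting this equal to Mgh gives the vertical rise h = (1+k)v₀²/(2g) = 2×3.88²/(2×9.81) = 1.535 m.
Along the incline, d = h/sinθ = 1.535/sin18.7° ≈ 4.79 m.

d ≈ 4.79 m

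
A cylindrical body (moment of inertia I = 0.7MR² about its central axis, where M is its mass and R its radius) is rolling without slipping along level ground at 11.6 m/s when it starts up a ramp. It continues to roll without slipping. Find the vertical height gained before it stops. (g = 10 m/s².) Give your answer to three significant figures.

For this body I = 0.7MR², i.e. k = I/(MR²) = 0.7.
Pure rolling means v = ωR; then KE = ½Mv² + ½I(v/R)² = ½(1+k)Mv² = (17/20)Mv².
All of this converts to potential energy at the highest point: (17/20)Mv₀² = Mgh.
Thus h = (1+k)v₀²/(2g) = 1.7 × 11.6² / (2 × 10) ≈ 11.4 m.

h ≈ 11.4 m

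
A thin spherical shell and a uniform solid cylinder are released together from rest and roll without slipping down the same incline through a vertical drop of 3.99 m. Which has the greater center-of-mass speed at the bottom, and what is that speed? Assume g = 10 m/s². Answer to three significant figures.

For rolling without slipping, Mgh = ½(1+k)Mv² where k = I/(MR²), so v = √(2gh/(1+k)).
Thin spherical shell: k = 2/3, giving v = √(2×10×3.99/1.667) = 6.92 m/s.
Uniform solid cylinder: k = 0.5, giving v = √(2×10×3.99/1.5) = 7.294 m/s.
The smaller k wins: the uniform solid cylinder, at ≈ 7.29 m/s.

the uniform solid cylinder, at v ≈ 7.29 m/s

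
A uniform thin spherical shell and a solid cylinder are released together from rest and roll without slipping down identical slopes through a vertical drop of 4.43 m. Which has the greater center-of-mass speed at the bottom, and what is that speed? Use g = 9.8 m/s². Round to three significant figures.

the solid cylinder, at v ≈ 7.61 m/s

For rolling without slipping, Mgh = ½(1+k)Mv² where k = I/(MR²), so v = √(2gh/(1+k)).
Uniform thin spherical shell: k = 2/3, giving v = √(2×9.8×4.43/1.667) = 7.218 m/s.
Solid cylinder: k = 0.5, giving v = √(2×9.8×4.43/1.5) = 7.608 m/s.
The smaller k wins: the solid cylinder, at ≈ 7.61 m/s.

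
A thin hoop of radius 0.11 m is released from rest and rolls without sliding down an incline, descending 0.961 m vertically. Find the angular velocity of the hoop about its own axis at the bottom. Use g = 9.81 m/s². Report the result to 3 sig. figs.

ω ≈ 27.9 rad/s

The moment of inertia is MR², giving k ≡ I/(MR²) = 1.
The rolling condition ω = v/R makes the rotational term ½I(v/R)² = ½kMv², so KE_total = ½(1+k)Mv² = Mv².
Energy conservation Mgh = ½(1+k)Mv² gives v = √(2gh/(1+k)) = √(2 × 9.81 × 0.961 / 2) = 3.07 m/s.
The angular speed follows from ω = v/R = 3.07/0.11 ≈ 27.9 rad/s.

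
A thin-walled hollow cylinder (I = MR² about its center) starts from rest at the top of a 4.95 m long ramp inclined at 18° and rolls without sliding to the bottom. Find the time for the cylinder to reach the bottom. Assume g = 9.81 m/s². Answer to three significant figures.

The moment of inertia is MR², giving k ≡ I/(MR²) = 1.
Along the incline Mg sinθ − f = Ma, and torque about the center fR = Iα = kMR²(a/R) gives f = kMa.
Hence a = g sinθ/(1+k) = 9.81×sin18°/2 = 1.516 m/s².
With constant a from rest, t = √(2L/a) = √(2·4.95/1.516) ≈ 2.56 s.

t ≈ 2.56 s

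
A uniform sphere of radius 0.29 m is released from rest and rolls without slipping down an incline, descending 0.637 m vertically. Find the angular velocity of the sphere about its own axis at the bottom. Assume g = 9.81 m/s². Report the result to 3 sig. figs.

The moment of inertia is (2/5)MR², giving k ≡ I/(MR²) = 0.4.
The rolling condition ω = v/R makes the rotational term ½I(v/R)² = ½kMv², so KE_total = ½(1+k)Mv² = (7/10)Mv².
Energy conservation Mgh = ½(1+k)Mv² gives v = √(2gh/(1+k)) = √(2 × 9.81 × 0.637 / 1.4) = 2.988 m/s.
The angular speed follows from ω = v/R = 2.988/0.29 ≈ 10.3 rad/s.

ω ≈ 10.3 rad/s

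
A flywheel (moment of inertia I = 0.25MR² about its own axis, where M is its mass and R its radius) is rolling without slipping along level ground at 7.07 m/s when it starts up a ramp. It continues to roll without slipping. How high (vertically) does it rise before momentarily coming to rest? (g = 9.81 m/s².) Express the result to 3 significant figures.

h ≈ 3.18 m

With I = 0.25MR², the ratio k = I/(MR²) is 0.25.
Rolling without slipping gives ω = v/R, so the total kinetic energy is ½Mv² + ½Iω² = ½(1+k)Mv² = (5/8)Mv².
At the top the kinetic energy is zero, so (5/8)Mv₀² = Mgh.
Thus h = (1+k)v₀²/(2g) = 1.25 × 7.07² / (2 × 9.81) ≈ 3.18 m.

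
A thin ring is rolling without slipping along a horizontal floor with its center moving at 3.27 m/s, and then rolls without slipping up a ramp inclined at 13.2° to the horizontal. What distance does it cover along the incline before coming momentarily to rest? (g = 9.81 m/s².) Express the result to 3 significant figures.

With I = MR², the ratio k = I/(MR²) is 1.
Pure rolling means v = ωR; then KE = ½Mv² + ½I(v/R)² = ½(1+k)Mv² = Mv².
Setting this equal to Mgh gives the vertical rise h = (1+k)v₀²/(2g) = 2×3.27²/(2×9.81) = 1.09 m.
The distance along the slope is d = h/sinθ = 1.09/sin13.2° ≈ 4.77 m.

d ≈ 4.77 m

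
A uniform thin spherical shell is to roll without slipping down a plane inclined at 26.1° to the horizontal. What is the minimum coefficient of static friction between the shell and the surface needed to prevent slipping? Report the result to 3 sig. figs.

Here I = (2/3)MR², so the shape factor k = I/(MR²) = 2/3.
Along the incline Mg sinθ − f = Ma, and torque about the center fR = Iα = kMR²(a/R) gives f = kMa.
These give a = g sinθ/(1+k) and the required friction f = kMg sinθ/(1+k).
With N = Mg cosθ, the no-slip condition f ≤ μN gives μ_min = f/N = k tanθ/(1+k).
μ_min = (2/3) × tan26.1° / 1.667 ≈ 0.196.

μ_min ≈ 0.196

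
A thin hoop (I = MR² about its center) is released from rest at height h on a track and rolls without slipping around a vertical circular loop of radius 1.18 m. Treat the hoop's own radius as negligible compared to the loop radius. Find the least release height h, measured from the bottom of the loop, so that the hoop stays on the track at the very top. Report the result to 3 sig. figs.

h_min ≈ 3.54 m

For this body I = MR², i.e. k = I/(MR²) = 1.
At the top of the loop, the minimum-contact condition is Mg = Mv_top²/r, so v_top² = gr.
With ω = v/R, the kinetic energy at speed v is ½(1+k)Mv² = Mv².
Energy conservation from release (height h) to the top (height 2r): Mgh = Mg(2r) + M·gr.
Thus h_min = 2r + (1+k)r/2 = r(2 + 2/2) = 1.18 × 3 ≈ 3.54 m.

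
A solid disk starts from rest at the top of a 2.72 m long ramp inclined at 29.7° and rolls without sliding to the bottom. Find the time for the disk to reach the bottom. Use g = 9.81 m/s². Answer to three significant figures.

With I = (1/2)MR², the ratio k = I/(MR²) is 0.5.
Translational: Mg sinθ − f = Ma. Rotational about the CM: fR = Iα = kMRa, so f = kMa.
Hence a = g sinθ/(1+k) = 9.81×sin29.7°/1.5 = 3.24 m/s².
With constant a from rest, t = √(2L/a) = √(2·2.72/3.24) ≈ 1.30 s.

t ≈ 1.30 s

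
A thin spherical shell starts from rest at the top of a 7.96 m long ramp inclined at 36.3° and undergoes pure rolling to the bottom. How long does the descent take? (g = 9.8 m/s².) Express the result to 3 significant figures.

t ≈ 2.14 s

For this body I = (2/3)MR², i.e. k = I/(MR²) = 2/3.
Along the incline Mg sinθ − f = Ma, and torque about the center fR = Iα = kMR²(a/R) gives f = kMa.
Hence a = g sinθ/(1+k) = 9.8×sin36.3°/1.667 = 3.481 m/s².
With constant a from rest, t = √(2L/a) = √(2·7.96/3.481) ≈ 2.14 s.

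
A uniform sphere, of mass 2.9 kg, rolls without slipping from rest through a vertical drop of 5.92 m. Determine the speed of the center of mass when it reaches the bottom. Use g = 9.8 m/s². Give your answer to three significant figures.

The moment of inertia is (2/5)MR², giving k ≡ I/(MR²) = 0.4.
Since it rolls without slipping, ω = v/R and KE = ½Mv² + ½Iω² = ½(1+k)Mv² = (7/10)Mv².
Setting Mgh = (7/10)Mv² gives v = √(2gh/(1+k)) = √(2·9.8·5.92/1.4) ≈ 9.10 m/s.

v ≈ 9.10 m/s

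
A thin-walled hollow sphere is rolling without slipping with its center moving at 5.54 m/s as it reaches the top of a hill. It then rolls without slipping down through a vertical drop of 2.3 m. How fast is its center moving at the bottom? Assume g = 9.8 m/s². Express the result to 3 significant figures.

v ≈ 7.60 m/s

Here I = (2/3)MR², so the shape factor k = I/(MR²) = 2/3.
The rolling condition ω = v/R makes the rotational term ½I(v/R)² = ½kMv², so KE_total = ½(1+k)Mv² = (5/6)Mv².
Conserving energy between top and bottom: (5/6)Mv² = (5/6)Mv₀² + Mgh, hence v² = v₀² + 2gh/(1+k).
v = √(5.54² + 2×9.8×2.3/1.667) = √57.74 ≈ 7.60 m/s.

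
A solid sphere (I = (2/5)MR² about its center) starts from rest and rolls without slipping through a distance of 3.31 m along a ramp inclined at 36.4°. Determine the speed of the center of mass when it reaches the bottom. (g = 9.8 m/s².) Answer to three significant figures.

With I = (2/5)MR², the ratio k = I/(MR²) is 0.4.
Rolling without slipping gives ω = v/R, so the total kinetic energy is ½Mv² + ½Iω² = ½(1+k)Mv² = (7/10)Mv².
The vertical drop is h = L sinθ = 3.31 × sin36.4° = 1.964 m.
Energy conservation: Mgh = (7/10)Mv², so v = √(2gh/(1+k)) = √(2 × 9.8 × 1.964 / 1.4) ≈ 5.24 m/s.

v ≈ 5.24 m/s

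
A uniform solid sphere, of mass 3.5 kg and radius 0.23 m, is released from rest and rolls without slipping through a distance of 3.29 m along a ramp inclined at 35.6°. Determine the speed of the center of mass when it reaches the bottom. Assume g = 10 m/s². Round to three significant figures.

For this body I = (2/5)MR², i.e. k = I/(MR²) = 0.4.
Since it rolls without slipping, ω = v/R and KE = ½Mv² + ½Iω² = ½(1+k)Mv² = (7/10)Mv².
The vertical drop is h = L sinθ = 3.29 × sin35.6° = 1.915 m.
Energy conservation: Mgh = (7/10)Mv², so v = √(2gh/(1+k)) = √(2 × 10 × 1.915 / 1.4) ≈ 5.23 m/s.

v ≈ 5.23 m/s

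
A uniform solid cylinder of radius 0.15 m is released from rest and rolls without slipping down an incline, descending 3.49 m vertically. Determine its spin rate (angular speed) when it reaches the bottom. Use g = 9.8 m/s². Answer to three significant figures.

ω ≈ 45.0 rad/s

The moment of inertia is (1/2)MR², giving k ≡ I/(MR²) = 0.5.
Pure rolling means v = ωR; then KE = ½Mv² + ½I(v/R)² = ½(1+k)Mv² = (3/4)Mv².
Energy conservation Mgh = ½(1+k)Mv² gives v = √(2gh/(1+k)) = √(2 × 9.8 × 3.49 / 1.5) = 6.753 m/s.
The angular speed follows from ω = v/R = 6.753/0.15 ≈ 45.0 rad/s.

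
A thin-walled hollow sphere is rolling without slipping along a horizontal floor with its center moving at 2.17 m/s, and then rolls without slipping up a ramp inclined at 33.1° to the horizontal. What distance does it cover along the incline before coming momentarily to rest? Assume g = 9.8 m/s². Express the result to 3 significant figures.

Here I = (2/3)MR², so the shape factor k = I/(MR²) = 2/3.
The rolling condition ω = v/R makes the rotational term ½I(v/R)² = ½kMv², so KE_total = ½(1+k)Mv² = (5/6)Mv².
Setting this equal to Mgh gives the vertical rise h = (1+k)v₀²/(2g) = 1.667×2.17²/(2×9.8) = 0.4004 m.
The distance along the slope is d = h/sinθ = 0.4004/sin33.1° ≈ 0.733 m.

d ≈ 0.733 m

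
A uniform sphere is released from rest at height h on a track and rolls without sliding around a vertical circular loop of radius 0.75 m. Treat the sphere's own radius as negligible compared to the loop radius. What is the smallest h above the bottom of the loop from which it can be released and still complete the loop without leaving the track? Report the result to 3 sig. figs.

With I = (2/5)MR², the ratio k = I/(MR²) is 0.4.
At the top of the loop, the minimum-contact condition is Mg = Mv_top²/r, so v_top² = gr.
With ω = v/R, the kinetic energy at speed v is ½(1+k)Mv² = (7/10)Mv².
Energy conservation from release (height h) to the top (height 2r): Mgh = Mg(2r) + (7/10)M·gr.
Thus h_min = 2r + (1+k)r/2 = r(2 + 1.4/2) = 0.75 × 2.7 ≈ 2.03 m.

h_min ≈ 2.03 m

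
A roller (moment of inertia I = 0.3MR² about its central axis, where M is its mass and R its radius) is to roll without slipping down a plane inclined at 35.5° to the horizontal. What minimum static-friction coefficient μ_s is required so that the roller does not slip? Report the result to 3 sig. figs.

For this body I = 0.3MR², i.e. k = I/(MR²) = 0.3.
Translational: Mg sinθ − f = Ma. Rotational about the CM: fR = Iα = kMRa, so f = kMa.
These give a = g sinθ/(1+k) and the required friction f = kMg sinθ/(1+k).
The normal force is N = Mg cosθ, so μ_min = f/N = k tanθ/(1+k).
μ_min = 0.3 × tan35.5° / 1.3 ≈ 0.165.

μ_min ≈ 0.165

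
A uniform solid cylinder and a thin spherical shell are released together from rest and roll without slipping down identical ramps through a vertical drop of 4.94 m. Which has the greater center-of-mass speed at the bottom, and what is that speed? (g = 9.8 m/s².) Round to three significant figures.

For rolling without slipping, Mgh = ½(1+k)Mv² where k = I/(MR²), so v = √(2gh/(1+k)).
Uniform solid cylinder: k = 0.5, giving v = √(2×9.8×4.94/1.5) = 8.034 m/s.
Thin spherical shell: k = 2/3, giving v = √(2×9.8×4.94/1.667) = 7.622 m/s.
The smaller k wins: the uniform solid cylinder, at ≈ 8.03 m/s.

the uniform solid cylinder, at v ≈ 8.03 m/s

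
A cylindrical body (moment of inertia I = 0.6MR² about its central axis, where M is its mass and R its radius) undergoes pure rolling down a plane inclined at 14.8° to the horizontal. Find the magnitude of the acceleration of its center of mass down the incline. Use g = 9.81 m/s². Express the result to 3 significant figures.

With I = 0.6MR², the ratio k = I/(MR²) is 0.6.
Along the incline Mg sinθ − f = Ma, and torque about the center fR = Iα = kMR²(a/R) gives f = kMa.
Eliminating f: Mg sinθ = (1+k)Ma, so a = g sinθ/(1+k) = 9.81 × sin14.8° / 1.6 ≈ 1.57 m/s².

a ≈ 1.57 m/s²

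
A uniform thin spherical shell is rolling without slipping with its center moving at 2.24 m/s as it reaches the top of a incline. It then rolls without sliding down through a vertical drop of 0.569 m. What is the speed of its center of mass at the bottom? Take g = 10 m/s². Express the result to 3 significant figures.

Here I = (2/3)MR², so the shape factor k = I/(MR²) = 2/3.
The rolling condition ω = v/R makes the rotational term ½I(v/R)² = ½kMv², so KE_total = ½(1+k)Mv² = (5/6)Mv².
Conserving energy between top and bottom: (5/6)Mv² = (5/6)Mv₀² + Mgh, hence v² = v₀² + 2gh/(1+k).
v = √(2.24² + 2×10×0.569/1.667) = √11.85 ≈ 3.44 m/s.

v ≈ 3.44 m/s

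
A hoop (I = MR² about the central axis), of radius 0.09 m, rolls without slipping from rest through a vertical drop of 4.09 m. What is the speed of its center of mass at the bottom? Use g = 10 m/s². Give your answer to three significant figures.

v ≈ 6.40 m/s

For this body I = MR², i.e. k = I/(MR²) = 1.
The rolling condition ω = v/R makes the rotational term ½I(v/R)² = ½kMv², so KE_total = ½(1+k)Mv² = Mv².
Energy conservation: Mgh = Mv², so v = √(2gh/(1+k)) = √(2 × 10 × 4.09 / 2) ≈ 6.40 m/s.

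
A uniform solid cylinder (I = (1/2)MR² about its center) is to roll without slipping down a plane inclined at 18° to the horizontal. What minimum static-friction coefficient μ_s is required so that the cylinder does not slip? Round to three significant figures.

Here I = (1/2)MR², so the shape factor k = I/(MR²) = 0.5.
Newton's second law down the slope: Mg sinθ − f = Ma. The torque equation fR = Iα (with α = a/R) gives f = kMa.
These give a = g sinθ/(1+k) and the required friction f = kMg sinθ/(1+k).
With N = Mg cosθ, the no-slip condition f ≤ μN gives μ_min = f/N = k tanθ/(1+k).
μ_min = 0.5 × tan18° / 1.5 ≈ 0.108.

μ_min ≈ 0.108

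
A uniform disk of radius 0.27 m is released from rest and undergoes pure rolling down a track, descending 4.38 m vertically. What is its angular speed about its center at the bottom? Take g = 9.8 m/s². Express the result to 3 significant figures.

ω ≈ 28.0 rad/s

With I = (1/2)MR², the ratio k = I/(MR²) is 0.5.
Since it rolls without slipping, ω = v/R and KE = ½Mv² + ½Iω² = ½(1+k)Mv² = (3/4)Mv².
Energy conservation Mgh = ½(1+k)Mv² gives v = √(2gh/(1+k)) = √(2 × 9.8 × 4.38 / 1.5) = 7.565 m/s.
Then ω = v/R = 7.565 / 0.27 ≈ 28.0 rad/s.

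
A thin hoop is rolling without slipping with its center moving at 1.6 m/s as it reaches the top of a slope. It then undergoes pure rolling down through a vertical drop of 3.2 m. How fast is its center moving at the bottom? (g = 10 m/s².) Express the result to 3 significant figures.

v ≈ 5.88 m/s

With I = MR², the ratio k = I/(MR²) is 1.
The rolling condition ω = v/R makes the rotational term ½I(v/R)² = ½kMv², so KE_total = ½(1+k)Mv² = Mv².
Energy conservation: Mv₀² + Mgh = Mv², so v² = v₀² + 2gh/(1+k).
v = √(1.6² + 2×10×3.2/2) = √34.56 ≈ 5.88 m/s.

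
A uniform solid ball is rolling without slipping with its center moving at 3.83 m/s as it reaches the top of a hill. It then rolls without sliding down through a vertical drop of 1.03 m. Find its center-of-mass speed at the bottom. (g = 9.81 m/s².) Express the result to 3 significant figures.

The moment of inertia is (2/5)MR², giving k ≡ I/(MR²) = 0.4.
Rolling without slipping gives ω = v/R, so the total kinetic energy is ½Mv² + ½Iω² = ½(1+k)Mv² = (7/10)Mv².
Conserving energy between top and bottom: (7/10)Mv² = (7/10)Mv₀² + Mgh, hence v² = v₀² + 2gh/(1+k).
v = √(3.83² + 2×9.81×1.03/1.4) = √29.1 ≈ 5.39 m/s.

v ≈ 5.39 m/s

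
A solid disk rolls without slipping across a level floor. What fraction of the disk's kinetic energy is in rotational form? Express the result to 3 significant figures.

Here I = (1/2)MR², so the shape factor k = I/(MR²) = 0.5.
With ω = v/R, KE_trans = ½Mv² and KE_rot = ½Iω² = ½kMv², so KE_total = ½(1+k)Mv².
The rotational fraction is therefore k/(1+k) = 0.5/1.5 ≈ 0.333.

fraction ≈ 0.333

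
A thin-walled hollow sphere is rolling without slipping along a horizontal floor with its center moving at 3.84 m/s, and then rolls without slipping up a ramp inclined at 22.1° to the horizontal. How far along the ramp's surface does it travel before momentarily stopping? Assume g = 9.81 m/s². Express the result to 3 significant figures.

d ≈ 3.33 m

With I = (2/3)MR², the ratio k = I/(MR²) is 2/3.
Rolling without slipping gives ω = v/R, so the total kinetic energy is ½Mv² + ½Iω² = ½(1+k)Mv² = (5/6)Mv².
Setting this equal to Mgh gives the vertical rise h = (1+k)v₀²/(2g) = 1.667×3.84²/(2×9.81) = 1.253 m.
The distance along the slope is d = h/sinθ = 1.253/sin22.1° ≈ 3.33 m.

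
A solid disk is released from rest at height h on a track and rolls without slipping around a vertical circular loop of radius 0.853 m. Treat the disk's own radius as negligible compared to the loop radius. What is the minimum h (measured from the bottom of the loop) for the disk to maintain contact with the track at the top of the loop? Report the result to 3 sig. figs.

With I = (1/2)MR², the ratio k = I/(MR²) is 0.5.
At the top, contact is just lost when gravity alone supplies the centripetal force: Mg = Mv_top²/r, i.e. v_top² = gr.
With ω = v/R, the kinetic energy at speed v is ½(1+k)Mv² = (3/4)Mv².
Energy conservation from release (height h) to the top (height 2r): Mgh = Mg(2r) + (3/4)M·gr.
Thus h_min = 2r + (1+k)r/2 = r(2 + 1.5/2) = 0.853 × 2.75 ≈ 2.35 m.

h_min ≈ 2.35 m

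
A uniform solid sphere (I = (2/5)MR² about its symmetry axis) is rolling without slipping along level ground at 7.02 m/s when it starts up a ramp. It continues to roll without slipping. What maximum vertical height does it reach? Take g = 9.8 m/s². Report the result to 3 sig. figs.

h ≈ 3.52 m

The moment of inertia is (2/5)MR², giving k ≡ I/(MR²) = 0.4.
The rolling condition ω = v/R makes the rotational term ½I(v/R)² = ½kMv², so KE_total = ½(1+k)Mv² = (7/10)Mv².
All of this converts to potential energy at the highest point: (7/10)Mv₀² = Mgh.
Thus h = (1+k)v₀²/(2g) = 1.4 × 7.02² / (2 × 9.8) ≈ 3.52 m.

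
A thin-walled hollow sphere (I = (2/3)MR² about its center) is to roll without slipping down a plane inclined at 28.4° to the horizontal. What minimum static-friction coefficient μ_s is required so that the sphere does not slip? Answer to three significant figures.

μ_min ≈ 0.216

Here I = (2/3)MR², so the shape factor k = I/(MR²) = 2/3.
Translational: Mg sinθ − f = Ma. Rotational about the CM: fR = Iα = kMRa, so f = kMa.
These give a = g sinθ/(1+k) and the required friction f = kMg sinθ/(1+k).
With N = Mg cosθ, the no-slip condition f ≤ μN gives μ_min = f/N = k tanθ/(1+k).
μ_min = (2/3) × tan28.4° / 1.667 ≈ 0.216.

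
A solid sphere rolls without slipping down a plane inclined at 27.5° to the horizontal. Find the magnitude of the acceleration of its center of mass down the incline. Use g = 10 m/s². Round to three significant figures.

a ≈ 3.30 m/s²

The moment of inertia is (2/5)MR², giving k ≡ I/(MR²) = 0.4.
Newton's second law down the slope: Mg sinθ − f = Ma. The torque equation fR = Iα (with α = a/R) gives f = kMa.
Eliminating f: Mg sinθ = (1+k)Ma, so a = g sinθ/(1+k) = 10 × sin27.5° / 1.4 ≈ 3.30 m/s².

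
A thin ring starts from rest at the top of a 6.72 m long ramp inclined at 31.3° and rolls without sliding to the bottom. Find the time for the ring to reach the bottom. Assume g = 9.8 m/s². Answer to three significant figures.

t ≈ 2.30 s

With I = MR², the ratio k = I/(MR²) is 1.
Translational: Mg sinθ − f = Ma. Rotational about the CM: fR = Iα = kMRa, so f = kMa.
Hence a = g sinθ/(1+k) = 9.8×sin31.3°/2 = 2.546 m/s².
With constant a from rest, t = √(2L/a) = √(2·6.72/2.546) ≈ 2.30 s.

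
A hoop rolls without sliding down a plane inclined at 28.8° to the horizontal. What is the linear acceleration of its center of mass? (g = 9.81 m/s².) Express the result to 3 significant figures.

a ≈ 2.36 m/s²

For this body I = MR², i.e. k = I/(MR²) = 1.
Newton's second law down the slope: Mg sinθ − f = Ma. The torque equation fR = Iα (with α = a/R) gives f = kMa.
Eliminating f: Mg sinθ = (1+k)Ma, so a = g sinθ/(1+k) = 9.81 × sin28.8° / 2 ≈ 2.36 m/s².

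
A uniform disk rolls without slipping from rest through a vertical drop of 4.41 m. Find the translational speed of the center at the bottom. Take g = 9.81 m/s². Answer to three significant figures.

For this body I = (1/2)MR², i.e. k = I/(MR²) = 0.5.
Pure rolling means v = ωR; then KE = ½Mv² + ½I(v/R)² = ½(1+k)Mv² = (3/4)Mv².
Energy conservation: Mgh = (3/4)Mv², so v = √(2gh/(1+k)) = √(2 × 9.81 × 4.41 / 1.5) ≈ 7.59 m/s.

v ≈ 7.59 m/s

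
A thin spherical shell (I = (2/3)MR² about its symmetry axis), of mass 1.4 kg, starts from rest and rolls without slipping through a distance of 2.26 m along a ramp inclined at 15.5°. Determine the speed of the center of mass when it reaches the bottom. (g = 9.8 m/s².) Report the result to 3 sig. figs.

v ≈ 2.67 m/s

The moment of inertia is (2/3)MR², giving k ≡ I/(MR²) = 2/3.
Since it rolls without slipping, ω = v/R and KE = ½Mv² + ½Iω² = ½(1+k)Mv² = (5/6)Mv².
The vertical drop is h = L sinθ = 2.26 × sin15.5° = 0.604 m.
Setting Mgh = (5/6)Mv² gives v = √(2gh/(1+k)) = √(2·9.8·0.604/1.667) ≈ 2.67 m/s.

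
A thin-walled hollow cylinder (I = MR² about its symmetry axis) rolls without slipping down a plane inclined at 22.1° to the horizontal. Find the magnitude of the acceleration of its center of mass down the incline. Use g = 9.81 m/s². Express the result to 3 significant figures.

a ≈ 1.85 m/s²

The moment of inertia is MR², giving k ≡ I/(MR²) = 1.
Along the incline Mg sinθ − f = Ma, and torque about the center fR = Iα = kMR²(a/R) gives f = kMa.
Eliminating f: Mg sinθ = (1+k)Ma, so a = g sinθ/(1+k) = 9.81 × sin22.1° / 2 ≈ 1.85 m/s².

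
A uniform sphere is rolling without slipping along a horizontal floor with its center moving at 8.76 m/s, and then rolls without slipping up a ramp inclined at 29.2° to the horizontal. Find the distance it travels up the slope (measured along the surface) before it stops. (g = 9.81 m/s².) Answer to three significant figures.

The moment of inertia is (2/5)MR², giving k ≡ I/(MR²) = 0.4.
Rolling without slipping gives ω = v/R, so the total kinetic energy is ½Mv² + ½Iω² = ½(1+k)Mv² = (7/10)Mv².
Setting this equal to Mgh gives the vertical rise h = (1+k)v₀²/(2g) = 1.4×8.76²/(2×9.81) = 5.476 m.
The distance along the slope is d = h/sinθ = 5.476/sin29.2° ≈ 11.2 m.

d ≈ 11.2 m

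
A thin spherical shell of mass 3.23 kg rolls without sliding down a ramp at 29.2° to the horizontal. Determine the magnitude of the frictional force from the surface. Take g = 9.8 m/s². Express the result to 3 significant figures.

f ≈ 6.18 N

The moment of inertia is (2/3)MR², giving k ≡ I/(MR²) = 2/3.
Along the incline Mg sinθ − f = Ma, and torque about the center fR = Iα = kMR²(a/R) gives f = kMa.
Combining, a = g sinθ/(1+k) and f = kMa = kMg sinθ/(1+k).
f = (2/3) × 3.23 × 9.8 × sin29.2° / 1.667 ≈ 6.18 N.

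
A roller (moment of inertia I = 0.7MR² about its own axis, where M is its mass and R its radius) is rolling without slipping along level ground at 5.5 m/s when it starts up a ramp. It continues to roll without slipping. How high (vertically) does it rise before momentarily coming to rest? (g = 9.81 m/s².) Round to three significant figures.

h ≈ 2.62 m

Here I = 0.7MR², so the shape factor k = I/(MR²) = 0.7.
Rolling without slipping gives ω = v/R, so the total kinetic energy is ½Mv² + ½Iω² = ½(1+k)Mv² = (17/20)Mv².
All of this converts to potential energy at the highest point: (17/20)Mv₀² = Mgh.
Thus h = (1+k)v₀²/(2g) = 1.7 × 5.5² / (2 × 9.81) ≈ 2.62 m.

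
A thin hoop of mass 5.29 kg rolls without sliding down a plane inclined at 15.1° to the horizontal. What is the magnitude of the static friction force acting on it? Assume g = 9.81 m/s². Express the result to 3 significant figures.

f ≈ 6.76 N

With I = MR², the ratio k = I/(MR²) is 1.
Along the incline Mg sinθ − f = Ma, and torque about the center fR = Iα = kMR²(a/R) gives f = kMa.
Combining, a = g sinθ/(1+k) and f = kMa = kMg sinθ/(1+k).
f = 1 × 5.29 × 9.81 × sin15.1° / 2 ≈ 6.76 N.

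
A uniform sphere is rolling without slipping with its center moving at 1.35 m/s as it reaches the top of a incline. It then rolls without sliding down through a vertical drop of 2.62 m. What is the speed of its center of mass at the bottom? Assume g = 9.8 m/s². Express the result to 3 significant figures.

Here I = (2/5)MR², so the shape factor k = I/(MR²) = 0.4.
The rolling condition ω = v/R makes the rotational term ½I(v/R)² = ½kMv², so KE_total = ½(1+k)Mv² = (7/10)Mv².
Conserving energy between top and bottom: (7/10)Mv² = (7/10)Mv₀² + Mgh, hence v² = v₀² + 2gh/(1+k).
v = √(1.35² + 2×9.8×2.62/1.4) = √38.5 ≈ 6.21 m/s.

v ≈ 6.21 m/s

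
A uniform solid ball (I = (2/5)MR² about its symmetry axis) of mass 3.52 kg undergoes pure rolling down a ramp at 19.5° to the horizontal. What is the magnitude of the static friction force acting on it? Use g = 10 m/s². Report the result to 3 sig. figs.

Here I = (2/5)MR², so the shape factor k = I/(MR²) = 0.4.
Newton's second law down the slope: Mg sinθ − f = Ma. The torque equation fR = Iα (with α = a/R) gives f = kMa.
Combining, a = g sinθ/(1+k) and f = kMa = kMg sinθ/(1+k).
f = 0.4 × 3.52 × 10 × sin19.5° / 1.4 ≈ 3.36 N.

f ≈ 3.36 N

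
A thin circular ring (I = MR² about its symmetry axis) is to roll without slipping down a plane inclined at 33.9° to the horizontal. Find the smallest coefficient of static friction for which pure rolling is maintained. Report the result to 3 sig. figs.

With I = MR², the ratio k = I/(MR²) is 1.
Newton's second law down the slope: Mg sinθ − f = Ma. The torque equation fR = Iα (with α = a/R) gives f = kMa.
These give a = g sinθ/(1+k) and the required friction f = kMg sinθ/(1+k).
The normal force is N = Mg cosθ, so μ_min = f/N = k tanθ/(1+k).
μ_min = 1 × tan33.9° / 2 ≈ 0.336.

μ_min ≈ 0.336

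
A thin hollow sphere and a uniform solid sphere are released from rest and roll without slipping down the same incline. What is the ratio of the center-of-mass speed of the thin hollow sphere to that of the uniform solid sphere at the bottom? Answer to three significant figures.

v_ratio ≈ 0.917

Each satisfies Mgh = ½(1+k)Mv² with k = I/(MR²), so v ∝ 1/√(1+k).
For the thin hollow sphere k = 2/3; for the uniform solid sphere k = 0.4.
v₁/v₂ = √((1+k₂)/(1+k₁)) = √(1.4/1.667) ≈ 0.917.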